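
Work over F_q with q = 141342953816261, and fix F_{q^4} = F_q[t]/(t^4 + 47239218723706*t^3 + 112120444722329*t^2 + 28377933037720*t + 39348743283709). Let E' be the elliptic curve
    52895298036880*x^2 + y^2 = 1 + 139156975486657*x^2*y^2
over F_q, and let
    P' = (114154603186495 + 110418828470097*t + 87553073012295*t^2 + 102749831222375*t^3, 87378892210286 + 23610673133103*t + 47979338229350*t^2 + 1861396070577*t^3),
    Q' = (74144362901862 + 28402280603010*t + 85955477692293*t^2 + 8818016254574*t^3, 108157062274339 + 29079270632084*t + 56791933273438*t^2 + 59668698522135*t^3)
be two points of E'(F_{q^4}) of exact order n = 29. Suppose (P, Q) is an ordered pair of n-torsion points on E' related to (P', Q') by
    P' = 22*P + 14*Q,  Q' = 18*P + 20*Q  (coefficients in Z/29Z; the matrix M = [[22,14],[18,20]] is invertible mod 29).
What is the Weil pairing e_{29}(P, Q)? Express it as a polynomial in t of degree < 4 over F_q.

Alternating bilinearity on E[29] (values in mu_{29} in F_{141342953816261^4}) gives e(P',Q') = e(P,Q)^det(M).
Hence e(P,Q) = e(P',Q')^{27} where 27 = 14^{-1} mod 29.
Edwards a_E,d_E -> Montgomery A=131936928307393,B=34343811423285 -> Weierstrass 57610609834029,128655167514246 via alpha=8451553284546,beta=13770319091621.
n = 29 = (11101)_2 (5 bits, wt 4); accumulate f_{29,P'}(Q'+S)/f_{29,P'}(S) along the 4-step ladder.
The quotient is 44481670870820 + 123536644161576*t + 72982107080376*t^2 + 140763722417075*t^3.
Finally e_{29}(P,Q) = 67770704126560 + 112160195263308*t + 120028889875678*t^2 + 122509207507328*t^3.

67770704126560 + 112160195263308*t + 120028889875678*t^2 + 122509207507328*t^3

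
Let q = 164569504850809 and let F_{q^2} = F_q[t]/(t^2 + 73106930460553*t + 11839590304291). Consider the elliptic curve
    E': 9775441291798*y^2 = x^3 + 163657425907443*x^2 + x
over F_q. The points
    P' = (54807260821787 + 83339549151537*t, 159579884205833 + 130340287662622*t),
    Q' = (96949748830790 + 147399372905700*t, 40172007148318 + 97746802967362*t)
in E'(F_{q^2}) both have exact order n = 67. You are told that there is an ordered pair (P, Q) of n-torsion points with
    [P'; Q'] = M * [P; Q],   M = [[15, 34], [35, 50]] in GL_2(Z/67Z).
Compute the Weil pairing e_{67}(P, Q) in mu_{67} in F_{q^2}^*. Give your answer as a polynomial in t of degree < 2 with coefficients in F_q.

121157732623596 + 61057540511829*t

Since e_{67}(P,P)=e_{67}(Q,Q)=1 and e_{67}(Q,P)=e_{67}(P,Q)^{-1}, expanding e_{67}(15*P + 34*Q,35*P + 50*Q) leaves e(P,Q)^det(M).
So e_{67}(P,Q) = e_{67}(P',Q')^{37}, since 29*37 = 1 mod 67.
Set x_W=36671890988711*u+90491557428336, y_W=36671890988711*v; then E': y_W^2=x_W^3+55445043221622*x_W+88870869646390.
Build f_{67,P'} and f_{67,Q'} via the 7-bit ladder of 67=1000011_2; evaluate at shifted divisors; quotient in F_{164569504850809^2}.
Result: e(P',Q') = 125848952025120 + 78624127987800*t.
Hence e(P,Q) = 121157732623596 + 61057540511829*t in F_{164569504850809^2}^*.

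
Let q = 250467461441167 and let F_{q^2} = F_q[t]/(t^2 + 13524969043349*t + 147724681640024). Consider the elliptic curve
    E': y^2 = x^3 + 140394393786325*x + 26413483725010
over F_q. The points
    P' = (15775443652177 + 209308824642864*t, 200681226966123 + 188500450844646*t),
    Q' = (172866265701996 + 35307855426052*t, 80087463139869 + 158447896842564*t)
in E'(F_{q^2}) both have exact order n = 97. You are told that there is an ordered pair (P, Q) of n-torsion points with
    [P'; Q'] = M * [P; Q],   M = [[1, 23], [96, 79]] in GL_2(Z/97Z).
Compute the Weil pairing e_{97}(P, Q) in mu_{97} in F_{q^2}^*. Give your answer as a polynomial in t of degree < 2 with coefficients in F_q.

182918347782582 + 233510936269053*t

Under M = [[1,23],[96,79]] in GL_2(Z/97), e_{97}(P',Q') = e_{97}(P,Q)^(1*79-23*96 mod 97).
So e_{97}(P,Q) = e_{97}(P',Q')^{39}, since 5*39 = 1 mod 97.
Double-and-add over 1100001: 7-1 doublings, 3-1 additions; each step l_{T,T}/v_{2T} or l_{T,P'}/v at Q'+S for random S.
Result: e(P',Q') = 133057125148043 + 221935466858228*t.
Hence e(P,Q) = 182918347782582 + 233510936269053*t in F_{250467461441167^2}^*.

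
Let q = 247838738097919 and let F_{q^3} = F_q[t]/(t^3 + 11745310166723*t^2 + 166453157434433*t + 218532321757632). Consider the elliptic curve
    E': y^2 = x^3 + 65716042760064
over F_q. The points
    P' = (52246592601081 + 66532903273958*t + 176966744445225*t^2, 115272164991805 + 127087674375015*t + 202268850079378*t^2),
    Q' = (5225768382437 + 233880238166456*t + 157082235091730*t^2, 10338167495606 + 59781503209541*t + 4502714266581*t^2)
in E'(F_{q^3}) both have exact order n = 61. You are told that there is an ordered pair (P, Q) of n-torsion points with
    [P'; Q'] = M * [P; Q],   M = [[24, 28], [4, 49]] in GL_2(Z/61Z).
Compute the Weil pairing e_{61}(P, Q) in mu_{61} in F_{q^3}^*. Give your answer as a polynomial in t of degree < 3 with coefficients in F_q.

Since e_{61}(P,P)=e_{61}(Q,Q)=1 and e_{61}(Q,P)=e_{61}(P,Q)^{-1}, expanding e_{61}(24*P + 28*Q,4*P + 49*Q) leaves e(P,Q)^det(M).
Inverting 27 mod 61: 52. Thus e_{61}(P,Q) = e(P',Q')^{52}.
Build f_{61,P'} and f_{61,Q'} via the 6-bit ladder of 61=111101_2; evaluate at shifted divisors; quotient in F_{247838738097919^3}.
e_{61}(P',Q') = 214241462079743 + 127033902358717*t + 55564238516935*t^2.
e_{61}(P,Q) = (214241462079743 + 127033902358717*t + 55564238516935*t^2)^{52} = 243175680940326 + 166045058670984*t + 115919701142645*t^2.

243175680940326 + 166045058670984*t + 115919701142645*t^2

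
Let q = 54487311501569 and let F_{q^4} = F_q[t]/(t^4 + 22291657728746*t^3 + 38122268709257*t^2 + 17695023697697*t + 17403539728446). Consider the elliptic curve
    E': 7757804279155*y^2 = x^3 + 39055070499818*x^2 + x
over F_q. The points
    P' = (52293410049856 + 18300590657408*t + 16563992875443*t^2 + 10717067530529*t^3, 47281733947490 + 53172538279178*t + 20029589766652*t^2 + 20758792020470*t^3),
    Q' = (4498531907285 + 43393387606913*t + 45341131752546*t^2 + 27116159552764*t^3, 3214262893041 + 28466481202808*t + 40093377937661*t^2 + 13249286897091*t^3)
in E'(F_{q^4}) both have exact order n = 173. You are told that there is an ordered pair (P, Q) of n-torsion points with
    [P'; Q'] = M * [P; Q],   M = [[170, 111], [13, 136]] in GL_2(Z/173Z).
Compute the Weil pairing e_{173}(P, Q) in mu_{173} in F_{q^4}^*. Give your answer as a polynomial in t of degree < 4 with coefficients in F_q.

The 173-Weil pairing on E[173] over F_{54487311501569} is alternating-bilinear: e_{173}(P',Q') = e_{173}(P,Q)^det(M).
170*136 - 111*13 = 21677; reduced mod 173: det = 52, inverse 10.
Undo Montgomery via alpha=5635370501772, beta=14990784733959: (a',b')=(34837367723919,0) over F_{54487311501569}.
8-bit Miller (10101101) on E'/F_{54487311501569} with a'=34837367723919, b'=0: accumulate tangent/chord ratios at Q'+S and P'+S'.
e_{173}(P',Q') = 9191743565573 + 22406465109493*t + 18159817679588*t^2 + 13503588758686*t^3.
Finally e_{173}(P,Q) = 36148092588349 + 17046323691556*t + 17923591316886*t^2 + 40012818693566*t^3.

36148092588349 + 17046323691556*t + 17923591316886*t^2 + 40012818693566*t^3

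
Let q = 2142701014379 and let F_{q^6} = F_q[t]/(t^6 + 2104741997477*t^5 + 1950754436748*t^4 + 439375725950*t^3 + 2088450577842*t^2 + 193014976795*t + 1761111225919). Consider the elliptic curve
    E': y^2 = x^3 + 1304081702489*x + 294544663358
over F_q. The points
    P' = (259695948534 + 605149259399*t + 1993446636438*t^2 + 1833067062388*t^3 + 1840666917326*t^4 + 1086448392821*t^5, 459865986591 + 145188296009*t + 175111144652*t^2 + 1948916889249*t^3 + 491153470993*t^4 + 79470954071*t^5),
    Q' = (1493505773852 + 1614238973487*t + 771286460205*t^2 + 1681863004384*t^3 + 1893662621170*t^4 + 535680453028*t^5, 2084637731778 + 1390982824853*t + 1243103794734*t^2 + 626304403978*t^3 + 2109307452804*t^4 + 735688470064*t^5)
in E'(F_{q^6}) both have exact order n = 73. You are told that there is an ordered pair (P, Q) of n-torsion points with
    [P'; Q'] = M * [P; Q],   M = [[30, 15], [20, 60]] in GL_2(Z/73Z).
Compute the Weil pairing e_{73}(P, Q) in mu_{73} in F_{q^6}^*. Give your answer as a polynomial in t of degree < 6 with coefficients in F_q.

The 73-Weil pairing on E[73] over F_{2142701014379} is alternating-bilinear: e_{73}(P',Q') = e_{73}(P,Q)^det(M).
Inverting 40 mod 73: 42. Thus e_{73}(P,Q) = e(P',Q')^{42}.
Double-and-add over 1001001: 7-1 doublings, 3-1 additions; each step l_{T,T}/v_{2T} or l_{T,P'}/v at Q'+S for random S.
f_P(D_Q)/f_Q(D_P) = 1777291675988 + 61578111102*t + 1946700972014*t^2 + 329545505978*t^3 + 2063199175958*t^4 + 1993701206558*t^5.
Hence e(P,Q) = 1137897917101 + 580839979798*t + 1037562799607*t^2 + 1507184097505*t^3 + 743339816435*t^4 + 1514658457152*t^5 in F_{2142701014379^6}^*.

1137897917101 + 580839979798*t + 1037562799607*t^2 + 1507184097505*t^3 + 743339816435*t^4 + 1514658457152*t^5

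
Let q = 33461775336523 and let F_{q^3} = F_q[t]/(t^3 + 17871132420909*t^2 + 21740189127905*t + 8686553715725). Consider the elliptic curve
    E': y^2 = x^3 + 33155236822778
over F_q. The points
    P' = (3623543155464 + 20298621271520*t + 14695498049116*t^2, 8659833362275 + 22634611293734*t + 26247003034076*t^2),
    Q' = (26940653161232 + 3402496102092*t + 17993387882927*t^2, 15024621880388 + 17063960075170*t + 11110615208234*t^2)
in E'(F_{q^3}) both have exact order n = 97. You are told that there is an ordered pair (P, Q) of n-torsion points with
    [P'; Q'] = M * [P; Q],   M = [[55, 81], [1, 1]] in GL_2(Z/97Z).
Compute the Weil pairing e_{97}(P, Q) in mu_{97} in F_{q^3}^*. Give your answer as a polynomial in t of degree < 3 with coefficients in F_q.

19145303477580 + 9654280482542*t + 31210061276617*t^2

The 97-Weil pairing on E[97] over F_{33461775336523} is alternating-bilinear: e_{97}(P',Q') = e_{97}(P,Q)^det(M).
det(M) mod 97 = 71; its inverse in (Z/97)^* is 41 (check: 71*41 mod 97 = 1).
7-bit Miller (1100001) on E'/F_{33461775336523} with a'=0, b'=33155236822778: accumulate tangent/chord ratios at Q'+S and P'+S'.
The quotient is 28236944369423 + 2560274608879*t + 24007014371954*t^2.
(28236944369423 + 2560274608879*t + 24007014371954*t^2)^{41} mod (33461775336523,f) = 19145303477580 + 9654280482542*t + 31210061276617*t^2.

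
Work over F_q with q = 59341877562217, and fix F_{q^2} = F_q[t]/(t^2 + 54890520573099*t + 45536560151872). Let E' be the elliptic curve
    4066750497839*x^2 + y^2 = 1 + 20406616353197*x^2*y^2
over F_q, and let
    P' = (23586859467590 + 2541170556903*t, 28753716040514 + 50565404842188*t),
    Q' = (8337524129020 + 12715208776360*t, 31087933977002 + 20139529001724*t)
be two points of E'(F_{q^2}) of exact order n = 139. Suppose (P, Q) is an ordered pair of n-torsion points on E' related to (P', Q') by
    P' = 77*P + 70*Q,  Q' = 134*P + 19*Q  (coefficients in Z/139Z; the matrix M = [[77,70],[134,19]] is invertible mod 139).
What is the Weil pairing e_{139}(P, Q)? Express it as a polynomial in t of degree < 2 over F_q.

34713324776043 + 58652284540964*t

Since e_{139}(P,P)=e_{139}(Q,Q)=1 and e_{139}(Q,P)=e_{139}(P,Q)^{-1}, expanding e_{139}(77*P + 70*Q,134*P + 19*Q) leaves e(P,Q)^det(M).
det M = 77*19 - 70*134 = -7917 = 6 (mod 139); 6^{-1} = 116 (mod 139).
Edwards->Montgomery: u=(1+y)/(1-y), v=u/x -> 25186702117927v^2=u^3+9592285451326u^2+u; then x_W=25585972317269u+23859520329245: y^2=x^3+51378293561977*x+45173806060596.
Build f_{139,P'} and f_{139,Q'} via the 8-bit ladder of 139=10001011_2; evaluate at shifted divisors; quotient in F_{59341877562217^2}.
f_P(D_Q)/f_Q(D_P) = 54035331164897 + 16031090510664*t.
e_{139}(P,Q) = (54035331164897 + 16031090510664*t)^{116} = 34713324776043 + 58652284540964*t.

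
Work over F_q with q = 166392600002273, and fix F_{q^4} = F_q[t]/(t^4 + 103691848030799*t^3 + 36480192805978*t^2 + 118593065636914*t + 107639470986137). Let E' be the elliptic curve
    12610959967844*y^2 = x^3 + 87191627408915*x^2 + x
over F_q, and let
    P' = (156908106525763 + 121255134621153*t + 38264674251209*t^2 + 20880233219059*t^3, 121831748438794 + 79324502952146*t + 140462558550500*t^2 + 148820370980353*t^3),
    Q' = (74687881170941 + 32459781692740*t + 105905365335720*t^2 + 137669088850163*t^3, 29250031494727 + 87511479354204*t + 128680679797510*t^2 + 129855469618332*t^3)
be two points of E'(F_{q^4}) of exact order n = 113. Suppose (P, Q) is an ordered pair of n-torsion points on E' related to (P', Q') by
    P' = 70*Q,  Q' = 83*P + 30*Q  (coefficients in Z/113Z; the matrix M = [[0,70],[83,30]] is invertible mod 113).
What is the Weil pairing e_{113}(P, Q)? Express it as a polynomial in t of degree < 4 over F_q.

e_{113} is bilinear + alternating on E[113], so e_{113}(70*Q, 83*P + 30*Q) = e_{113}(P,Q)^(0*30-70*83).
0*30 - 70*83 = -5810; reduced mod 113: det = 66, inverse 12.
(x,y)|->(410235072954x+5163611735883,410235072954y) sends E' to y^2=x^3+155809625889081*x+78129140302701.
Build f_{113,P'} and f_{113,Q'} via the 7-bit ladder of 113=1110001_2; evaluate at shifted divisors; quotient in F_{166392600002273^4}.
e_{113}(P',Q') = 21286348568345 + 163588769570189*t + 71153498751430*t^2 + 134075359603785*t^3.
Finally e_{113}(P,Q) = 56357434455074 + 140130781379458*t + 23327177303101*t^2 + 41024787314947*t^3.

56357434455074 + 140130781379458*t + 23327177303101*t^2 + 41024787314947*t^3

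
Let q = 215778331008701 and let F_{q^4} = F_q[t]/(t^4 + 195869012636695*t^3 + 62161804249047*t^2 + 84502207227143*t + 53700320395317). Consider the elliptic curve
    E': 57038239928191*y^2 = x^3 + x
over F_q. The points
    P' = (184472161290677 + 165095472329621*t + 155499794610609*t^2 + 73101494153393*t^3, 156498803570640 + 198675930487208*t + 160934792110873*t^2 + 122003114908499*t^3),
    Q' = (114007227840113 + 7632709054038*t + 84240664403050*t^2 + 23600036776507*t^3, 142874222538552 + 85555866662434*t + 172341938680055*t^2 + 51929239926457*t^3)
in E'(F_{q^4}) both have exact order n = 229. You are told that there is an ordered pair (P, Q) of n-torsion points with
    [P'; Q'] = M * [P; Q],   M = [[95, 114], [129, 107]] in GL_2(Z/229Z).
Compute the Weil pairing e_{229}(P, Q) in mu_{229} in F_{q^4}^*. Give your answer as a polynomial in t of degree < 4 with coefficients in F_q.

204210802947286 + 100934000404006*t + 215029300808860*t^2 + 211277249718689*t^3

Under M = [[95,114],[129,107]] in GL_2(Z/229), e_{229}(P',Q') = e_{229}(P,Q)^(95*107-114*129 mod 229).
Hence e(P,Q) = e(P',Q')^{47} where 47 = 39^{-1} mod 229.
(x,y)|->(61873732840194x,61873732840194y) sends E' to y^2=x^3+159739068119893*x.
Miller loop for e_{229} over F_{215778331008701^4}: bits of 229 = 11100101; 7 double steps + 4 add steps, l/v at each.
Miller gives e_{229}(P',Q') = 78737536955268 + 36206606432450*t + 187988555910724*t^2 + 134624677384184*t^3 in F_{215778331008701^4}.
Finally e_{229}(P,Q) = 204210802947286 + 100934000404006*t + 215029300808860*t^2 + 211277249718689*t^3.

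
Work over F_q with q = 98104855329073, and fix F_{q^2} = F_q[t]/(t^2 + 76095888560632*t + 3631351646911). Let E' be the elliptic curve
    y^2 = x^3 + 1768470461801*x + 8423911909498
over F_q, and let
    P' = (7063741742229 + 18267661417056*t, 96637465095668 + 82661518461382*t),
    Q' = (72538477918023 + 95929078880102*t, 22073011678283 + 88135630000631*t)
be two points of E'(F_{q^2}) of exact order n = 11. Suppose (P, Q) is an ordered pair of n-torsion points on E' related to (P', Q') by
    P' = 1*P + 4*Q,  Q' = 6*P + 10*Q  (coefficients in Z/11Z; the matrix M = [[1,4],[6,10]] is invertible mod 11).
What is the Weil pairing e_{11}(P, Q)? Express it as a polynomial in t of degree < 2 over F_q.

87009616469778 + 82385452187453*t

Alternating bilinearity on E[11] (values in mu_{11} in F_{98104855329073^2}) gives e(P',Q') = e(P,Q)^det(M).
Hence e(P,Q) = e(P',Q')^{7} where 7 = 8^{-1} mod 11.
Run Miller on y^2=x^3+1768470461801*x+8423911909498 over F_{98104855329073}: ladder 1011 (4 bits); e = f_P(D_Q)/f_Q(D_P).
e_{11}(P',Q') = 86315442813192 + 52674343196925*t.
(86315442813192 + 52674343196925*t)^{7} mod (98104855329073,f) = 87009616469778 + 82385452187453*t.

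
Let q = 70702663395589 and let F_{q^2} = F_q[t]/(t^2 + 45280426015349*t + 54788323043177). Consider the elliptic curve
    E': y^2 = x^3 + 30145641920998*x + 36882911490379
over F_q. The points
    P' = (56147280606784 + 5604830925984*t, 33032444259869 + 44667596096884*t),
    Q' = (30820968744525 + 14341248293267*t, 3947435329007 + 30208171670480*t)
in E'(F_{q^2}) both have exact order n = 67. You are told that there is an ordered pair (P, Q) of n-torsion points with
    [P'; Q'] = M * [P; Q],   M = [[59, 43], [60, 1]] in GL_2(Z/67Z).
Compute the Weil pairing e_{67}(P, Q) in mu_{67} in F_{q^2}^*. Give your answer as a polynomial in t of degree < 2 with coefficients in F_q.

Since e_{67}(P,P)=e_{67}(Q,Q)=1 and e_{67}(Q,P)=e_{67}(P,Q)^{-1}, expanding e_{67}(59*P + 43*Q,60*P + 1*Q) leaves e(P,Q)^det(M).
det M = 59*1 - 43*60 = -2521 = 25 (mod 67); 25^{-1} = 59 (mod 67).
Double-and-add over 1000011: 7-1 doublings, 3-1 additions; each step l_{T,T}/v_{2T} or l_{T,P'}/v at Q'+S for random S.
f_P(D_Q)/f_Q(D_P) = 2699021252052 + 3587577956070*t.
(2699021252052 + 3587577956070*t)^{59} mod (70702663395589,f) = 65683897096893 + 18345172764567*t.

65683897096893 + 18345172764567*t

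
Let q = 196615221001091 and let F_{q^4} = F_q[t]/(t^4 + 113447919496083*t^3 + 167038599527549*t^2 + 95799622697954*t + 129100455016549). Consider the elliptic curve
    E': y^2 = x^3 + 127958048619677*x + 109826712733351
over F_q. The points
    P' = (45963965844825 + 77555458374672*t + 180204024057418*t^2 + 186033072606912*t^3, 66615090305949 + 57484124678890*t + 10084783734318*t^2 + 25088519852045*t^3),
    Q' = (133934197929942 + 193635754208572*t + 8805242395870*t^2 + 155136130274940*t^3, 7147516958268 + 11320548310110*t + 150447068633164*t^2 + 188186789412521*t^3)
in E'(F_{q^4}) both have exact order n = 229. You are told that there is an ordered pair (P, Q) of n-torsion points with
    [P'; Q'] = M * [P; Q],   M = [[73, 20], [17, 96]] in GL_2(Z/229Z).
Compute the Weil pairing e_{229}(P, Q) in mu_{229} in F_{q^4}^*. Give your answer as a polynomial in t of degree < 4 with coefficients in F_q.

The 229-Weil pairing on E[229] over F_{196615221001091} is alternating-bilinear: e_{229}(P',Q') = e_{229}(P,Q)^det(M).
det(M) mod 229 = 27; its inverse in (Z/229)^* is 17 (check: 27*17 mod 229 = 1).
Run Miller on y^2=x^3+127958048619677*x+109826712733351 over F_{196615221001091}: ladder 11100101 (8 bits); e = f_P(D_Q)/f_Q(D_P).
Result: e(P',Q') = 18784570948341 + 23057363226400*t + 93276037105139*t^2 + 29589539907068*t^3.
Hence e(P,Q) = 193573827854119 + 87812994777802*t + 25790636254208*t^2 + 147045351469183*t^3 in F_{196615221001091^4}^*.

193573827854119 + 87812994777802*t + 25790636254208*t^2 + 147045351469183*t^3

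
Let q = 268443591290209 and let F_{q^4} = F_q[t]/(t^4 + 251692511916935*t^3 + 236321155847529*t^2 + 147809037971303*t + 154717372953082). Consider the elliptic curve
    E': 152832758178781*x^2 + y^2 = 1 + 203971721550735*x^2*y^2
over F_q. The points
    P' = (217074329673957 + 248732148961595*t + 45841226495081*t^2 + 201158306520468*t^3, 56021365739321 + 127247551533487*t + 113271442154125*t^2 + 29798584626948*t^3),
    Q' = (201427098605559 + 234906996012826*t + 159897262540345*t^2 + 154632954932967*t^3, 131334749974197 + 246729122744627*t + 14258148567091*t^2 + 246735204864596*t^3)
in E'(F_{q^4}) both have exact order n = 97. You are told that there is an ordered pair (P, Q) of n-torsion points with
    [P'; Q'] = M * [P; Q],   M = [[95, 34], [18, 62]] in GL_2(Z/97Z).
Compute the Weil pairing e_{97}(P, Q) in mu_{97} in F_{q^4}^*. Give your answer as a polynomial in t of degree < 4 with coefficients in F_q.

e_{97}(aP+bQ,cP+dQ) = e_{97}(P,Q)^(ad-bc); with (a,b,c,d)=(95,34,18,62) this gives the det-97 law.
det M = 95*62 - 34*18 = 5278 = 40 (mod 97); 40^{-1} = 17 (mod 97).
Edwards->Montgomery: u=(1+y)/(1-y), v=u/x -> 50059076283929v^2=u^3+153947277966601u^2+u; then x_W=121437054802116u+148948610384989: y^2=x^3+229808146684567*x+94905448240881.
7-bit Miller (1100001) on E'/F_{268443591290209} with a'=229808146684567, b'=94905448240881: accumulate tangent/chord ratios at Q'+S and P'+S'.
e_{97}(P',Q') = 202889467596096 + 116120723421321*t + 239905748674204*t^2 + 211652100251616*t^3.
Thus e_{97}(P,Q) = 143795545359864 + 76924081719371*t + 129198817539862*t^2 + 160082254524084*t^3.

143795545359864 + 76924081719371*t + 129198817539862*t^2 + 160082254524084*t^3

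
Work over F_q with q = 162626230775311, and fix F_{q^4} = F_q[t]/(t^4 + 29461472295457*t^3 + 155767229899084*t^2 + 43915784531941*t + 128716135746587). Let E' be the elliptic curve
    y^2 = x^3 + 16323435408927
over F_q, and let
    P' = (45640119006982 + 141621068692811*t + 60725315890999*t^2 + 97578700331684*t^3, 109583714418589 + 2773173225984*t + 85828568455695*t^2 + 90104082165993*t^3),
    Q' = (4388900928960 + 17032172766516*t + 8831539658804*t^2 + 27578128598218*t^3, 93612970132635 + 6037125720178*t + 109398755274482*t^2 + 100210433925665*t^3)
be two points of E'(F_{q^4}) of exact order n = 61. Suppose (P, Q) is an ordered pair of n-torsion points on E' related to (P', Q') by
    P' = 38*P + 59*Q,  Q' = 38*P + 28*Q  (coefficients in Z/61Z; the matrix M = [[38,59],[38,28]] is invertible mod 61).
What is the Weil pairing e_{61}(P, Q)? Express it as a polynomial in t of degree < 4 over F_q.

The 61-Weil pairing on E[61] over F_{162626230775311} is alternating-bilinear: e_{61}(P',Q') = e_{61}(P,Q)^det(M).
det(M) mod 61 = 42; its inverse in (Z/61)^* is 16 (check: 42*16 mod 61 = 1).
Double-and-add over 111101: 6-1 doublings, 5-1 additions; each step l_{T,T}/v_{2T} or l_{T,P'}/v at Q'+S for random S.
The quotient is 147165068041928 + 108040105724412*t + 109698867391828*t^2 + 123020396683644*t^3.
(147165068041928 + 108040105724412*t + 109698867391828*t^2 + 123020396683644*t^3)^{16} mod (162626230775311,f) = 154036495415866 + 127872099218949*t + 134856885714667*t^2 + 125123524518143*t^3.

154036495415866 + 127872099218949*t + 134856885714667*t^2 + 125123524518143*t^3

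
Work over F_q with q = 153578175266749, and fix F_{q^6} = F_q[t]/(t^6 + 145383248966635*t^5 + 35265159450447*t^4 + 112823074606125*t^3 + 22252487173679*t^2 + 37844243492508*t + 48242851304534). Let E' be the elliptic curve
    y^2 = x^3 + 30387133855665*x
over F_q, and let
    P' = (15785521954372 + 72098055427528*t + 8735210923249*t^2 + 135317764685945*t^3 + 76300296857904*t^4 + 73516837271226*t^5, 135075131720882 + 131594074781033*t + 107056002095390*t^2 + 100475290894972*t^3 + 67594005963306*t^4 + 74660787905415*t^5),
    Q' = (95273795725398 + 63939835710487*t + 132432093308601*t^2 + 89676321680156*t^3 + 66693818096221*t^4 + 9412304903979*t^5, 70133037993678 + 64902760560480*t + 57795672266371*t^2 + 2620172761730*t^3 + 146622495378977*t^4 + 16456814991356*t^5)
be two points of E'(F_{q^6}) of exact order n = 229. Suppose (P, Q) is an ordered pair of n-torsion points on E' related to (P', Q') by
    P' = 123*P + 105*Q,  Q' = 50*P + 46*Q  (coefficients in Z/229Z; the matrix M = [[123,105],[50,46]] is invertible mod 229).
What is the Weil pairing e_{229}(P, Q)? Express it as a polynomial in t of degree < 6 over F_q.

Under M = [[123,105],[50,46]] in GL_2(Z/229), e_{229}(P',Q') = e_{229}(P,Q)^(123*46-105*50 mod 229).
det M = 123*46 - 105*50 = 408 = 179 (mod 229); 179^{-1} = 87 (mod 229).
Run Miller on y^2=x^3+30387133855665*x over F_{153578175266749}: ladder 11100101 (8 bits); e = f_P(D_Q)/f_Q(D_P).
Miller gives e_{229}(P',Q') = 33036543179970 + 51119724382231*t + 447219196136*t^2 + 137520100875565*t^3 + 57994612516942*t^4 + 115115911631839*t^5 in F_{153578175266749^6}.
e_{229}(P,Q) = (33036543179970 + 51119724382231*t + 447219196136*t^2 + 137520100875565*t^3 + 57994612516942*t^4 + 115115911631839*t^5)^{87} = 107208869131462 + 45719755997457*t + 28729170058203*t^2 + 113241098960745*t^3 + 57958131280764*t^4 + 121493616854478*t^5.

107208869131462 + 45719755997457*t + 28729170058203*t^2 + 113241098960745*t^3 + 57958131280764*t^4 + 121493616854478*t^5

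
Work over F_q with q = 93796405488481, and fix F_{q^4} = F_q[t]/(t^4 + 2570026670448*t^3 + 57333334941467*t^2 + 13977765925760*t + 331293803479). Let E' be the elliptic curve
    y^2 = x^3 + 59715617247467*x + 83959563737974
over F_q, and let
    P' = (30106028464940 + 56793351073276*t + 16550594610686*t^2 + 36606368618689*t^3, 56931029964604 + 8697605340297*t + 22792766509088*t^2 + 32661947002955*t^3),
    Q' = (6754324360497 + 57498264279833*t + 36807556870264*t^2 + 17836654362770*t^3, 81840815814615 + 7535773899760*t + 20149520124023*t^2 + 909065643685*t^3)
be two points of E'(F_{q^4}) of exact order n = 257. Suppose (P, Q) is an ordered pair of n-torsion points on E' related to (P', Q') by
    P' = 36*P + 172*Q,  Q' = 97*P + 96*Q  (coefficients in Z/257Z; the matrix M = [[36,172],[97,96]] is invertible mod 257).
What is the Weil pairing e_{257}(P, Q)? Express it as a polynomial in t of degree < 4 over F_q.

The 257-Weil pairing on E[257] over F_{93796405488481} is alternating-bilinear: e_{257}(P',Q') = e_{257}(P,Q)^det(M).
det M = 36*96 - 172*97 = -13228 = 136 (mod 257); 136^{-1} = 240 (mod 257).
Double-and-add over 100000001: 9-1 doublings, 2-1 additions; each step l_{T,T}/v_{2T} or l_{T,P'}/v at Q'+S for random S.
f_P(D_Q)/f_Q(D_P) = 33162987955416 + 62846716431011*t + 64823984107044*t^2 + 90111504074806*t^3.
Raise to 240: e(P,Q) = 60179321094260 + 14395155012560*t + 23747158467554*t^2 + 40297914273694*t^3 in mu_{257}.

60179321094260 + 14395155012560*t + 23747158467554*t^2 + 40297914273694*t^3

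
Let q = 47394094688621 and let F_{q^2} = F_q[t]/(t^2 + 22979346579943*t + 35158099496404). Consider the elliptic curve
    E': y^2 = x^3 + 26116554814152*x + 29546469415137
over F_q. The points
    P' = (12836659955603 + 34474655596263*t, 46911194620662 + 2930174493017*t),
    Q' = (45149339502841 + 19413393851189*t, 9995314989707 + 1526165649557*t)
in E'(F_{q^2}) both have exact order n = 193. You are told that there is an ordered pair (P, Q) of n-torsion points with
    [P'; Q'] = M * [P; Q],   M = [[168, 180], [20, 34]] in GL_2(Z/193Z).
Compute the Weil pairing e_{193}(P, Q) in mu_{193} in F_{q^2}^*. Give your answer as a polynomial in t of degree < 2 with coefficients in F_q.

29666950102400 + 37170227739505*t

Alternating bilinearity on E[193] (values in mu_{193} in F_{47394094688621^2}) gives e(P',Q') = e(P,Q)^det(M).
168*34 - 180*20 = 2112; reduced mod 193: det = 182, inverse 35.
8-bit Miller (11000001) on E'/F_{47394094688621} with a'=26116554814152, b'=29546469415137: accumulate tangent/chord ratios at Q'+S and P'+S'.
Result: e(P',Q') = 13978098528250 + 18207118247645*t.
e_{193}(P,Q) = (13978098528250 + 18207118247645*t)^{35} = 29666950102400 + 37170227739505*t.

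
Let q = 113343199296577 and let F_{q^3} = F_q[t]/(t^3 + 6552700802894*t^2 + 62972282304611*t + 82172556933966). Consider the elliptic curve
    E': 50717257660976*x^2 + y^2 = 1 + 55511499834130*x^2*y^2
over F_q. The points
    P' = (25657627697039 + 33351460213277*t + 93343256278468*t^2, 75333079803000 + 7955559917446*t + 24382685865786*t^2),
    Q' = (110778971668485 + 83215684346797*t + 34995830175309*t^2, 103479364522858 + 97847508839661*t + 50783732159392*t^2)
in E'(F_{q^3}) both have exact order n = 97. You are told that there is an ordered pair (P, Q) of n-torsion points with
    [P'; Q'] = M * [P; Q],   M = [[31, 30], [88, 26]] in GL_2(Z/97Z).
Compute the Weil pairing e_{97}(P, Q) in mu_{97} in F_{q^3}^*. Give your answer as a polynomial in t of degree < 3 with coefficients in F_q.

85361629856667 + 23337763699939*t + 80640085134293*t^2

The 97-Weil pairing on E[97] over F_{113343199296577} is alternating-bilinear: e_{97}(P',Q') = e_{97}(P,Q)^det(M).
Hence e(P,Q) = e(P',Q')^{54} where 54 = 9^{-1} mod 97.
Edwards->Montgomery: u=(1+y)/(1-y), v=u/x -> 90316674277642v^2=u^3+89780878531256u^2+u; then x_W=55473039105000u+17704792915851: y^2=x^3+78649357805506*x+23719813139736.
Miller loop for e_{97} over F_{113343199296577^3}: bits of 97 = 1100001; 6 double steps + 2 add steps, l/v at each.
f_P(D_Q)/f_Q(D_P) = 97395264711279 + 71980040606307*t + 31135824012995*t^2.
Raise to 54: e(P,Q) = 85361629856667 + 23337763699939*t + 80640085134293*t^2 in mu_{97}.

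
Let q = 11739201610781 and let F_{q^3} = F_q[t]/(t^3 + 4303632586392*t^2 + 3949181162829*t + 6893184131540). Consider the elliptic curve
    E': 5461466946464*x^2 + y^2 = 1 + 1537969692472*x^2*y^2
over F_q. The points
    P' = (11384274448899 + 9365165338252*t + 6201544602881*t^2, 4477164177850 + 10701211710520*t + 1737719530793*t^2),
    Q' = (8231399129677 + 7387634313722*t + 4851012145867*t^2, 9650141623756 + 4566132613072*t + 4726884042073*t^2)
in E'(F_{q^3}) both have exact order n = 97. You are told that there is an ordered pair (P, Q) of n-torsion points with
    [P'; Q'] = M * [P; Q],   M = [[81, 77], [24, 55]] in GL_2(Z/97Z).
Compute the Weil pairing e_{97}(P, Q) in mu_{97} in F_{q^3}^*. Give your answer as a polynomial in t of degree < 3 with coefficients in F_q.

9092798981027 + 236867011211*t + 3455954290999*t^2

e_{97}(aP+bQ,cP+dQ) = e_{97}(P,Q)^(ad-bc); with (a,b,c,d)=(81,77,24,55) this gives the det-97 law.
81*55 - 77*24 = 2607; reduced mod 97: det = 85, inverse 8.
Map (x,y)_Ed via u=(1+y)/(1-y), v=(1+y)/((1-y)x) to Montgomery A=7028425420568,B=9218021263566; then to (a',b')=(10039017303520,11352509596574).
Run Miller on y^2=x^3+10039017303520*x+11352509596574 over F_{11739201610781}: ladder 1100001 (7 bits); e = f_P(D_Q)/f_Q(D_P).
So e_{97}(P',Q') = 6572097887442 + 9374834975437*t + 1598630154346*t^2.
e_{97}(P,Q) = (6572097887442 + 9374834975437*t + 1598630154346*t^2)^{8} = 9092798981027 + 236867011211*t + 3455954290999*t^2.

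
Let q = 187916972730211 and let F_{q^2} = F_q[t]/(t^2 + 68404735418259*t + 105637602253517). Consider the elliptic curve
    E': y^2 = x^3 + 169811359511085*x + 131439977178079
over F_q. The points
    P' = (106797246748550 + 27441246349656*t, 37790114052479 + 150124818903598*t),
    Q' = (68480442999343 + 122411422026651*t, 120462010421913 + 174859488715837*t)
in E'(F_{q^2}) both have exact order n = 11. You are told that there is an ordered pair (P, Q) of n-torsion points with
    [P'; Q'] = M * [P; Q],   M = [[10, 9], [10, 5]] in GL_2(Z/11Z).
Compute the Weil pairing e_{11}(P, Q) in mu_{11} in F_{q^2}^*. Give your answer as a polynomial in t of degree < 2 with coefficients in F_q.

Since e_{11}(P,P)=e_{11}(Q,Q)=1 and e_{11}(Q,P)=e_{11}(P,Q)^{-1}, expanding e_{11}(10*P + 9*Q,10*P + 5*Q) leaves e(P,Q)^det(M).
det M = 10*5 - 9*10 = -40 = 4 (mod 11); 4^{-1} = 3 (mod 11).
Double-and-add over 1011: 4-1 doublings, 3-1 additions; each step l_{T,T}/v_{2T} or l_{T,P'}/v at Q'+S for random S.
Miller gives e_{11}(P',Q') = 146170832793577 + 164062034477890*t in F_{187916972730211^2}.
(146170832793577 + 164062034477890*t)^{3} mod (187916972730211,f) = 19565337767455 + 136952981913539*t.

19565337767455 + 136952981913539*t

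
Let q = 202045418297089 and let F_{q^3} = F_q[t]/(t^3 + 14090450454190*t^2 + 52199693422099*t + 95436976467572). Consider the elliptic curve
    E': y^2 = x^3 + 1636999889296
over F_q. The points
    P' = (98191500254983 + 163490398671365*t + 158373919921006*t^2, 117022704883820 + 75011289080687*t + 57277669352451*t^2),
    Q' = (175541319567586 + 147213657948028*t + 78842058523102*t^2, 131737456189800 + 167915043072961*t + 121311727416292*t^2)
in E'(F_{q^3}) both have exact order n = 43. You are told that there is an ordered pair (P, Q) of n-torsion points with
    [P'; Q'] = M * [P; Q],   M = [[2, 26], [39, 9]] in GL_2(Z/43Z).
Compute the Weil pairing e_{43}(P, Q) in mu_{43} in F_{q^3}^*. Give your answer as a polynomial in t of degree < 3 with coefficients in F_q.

Alternating bilinearity on E[43] (values in mu_{43} in F_{202045418297089^3}) gives e(P',Q') = e(P,Q)^det(M).
det M = 2*9 - 26*39 = -996 = 36 (mod 43); 36^{-1} = 6 (mod 43).
6-bit Miller (101011) on E'/F_{202045418297089} with a'=0, b'=1636999889296: accumulate tangent/chord ratios at Q'+S and P'+S'.
Result: e(P',Q') = 100147061567255 + 121907182585186*t + 55873274807535*t^2.
Hence e(P,Q) = 119112382053730 + 10814066251934*t + 126546572001627*t^2 in F_{202045418297089^3}^*.

119112382053730 + 10814066251934*t + 126546572001627*t^2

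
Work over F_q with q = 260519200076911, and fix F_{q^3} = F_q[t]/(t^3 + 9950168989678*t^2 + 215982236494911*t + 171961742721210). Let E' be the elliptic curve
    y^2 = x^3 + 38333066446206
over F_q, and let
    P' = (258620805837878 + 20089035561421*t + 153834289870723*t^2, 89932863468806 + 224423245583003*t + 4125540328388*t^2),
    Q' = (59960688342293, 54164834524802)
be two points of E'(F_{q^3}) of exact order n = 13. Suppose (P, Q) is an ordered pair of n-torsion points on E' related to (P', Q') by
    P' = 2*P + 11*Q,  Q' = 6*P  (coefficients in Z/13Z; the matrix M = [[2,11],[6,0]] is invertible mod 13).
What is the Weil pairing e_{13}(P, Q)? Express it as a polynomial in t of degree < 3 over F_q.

Under M = [[2,11],[6,0]] in GL_2(Z/13), e_{13}(P',Q') = e_{13}(P,Q)^(2*0-11*6 mod 13).
det M = 2*0 - 11*6 = -66 = 12 (mod 13); 12^{-1} = 12 (mod 13).
Build f_{13,P'} and f_{13,Q'} via the 4-bit ladder of 13=1101_2; evaluate at shifted divisors; quotient in F_{260519200076911^3}.
So e_{13}(P',Q') = 45308367458019 + 155775315906436*t + 32649213092542*t^2.
Hence e(P,Q) = 132151969675082 + 38903826681565*t + 245021036761302*t^2 in F_{260519200076911^3}^*.

132151969675082 + 38903826681565*t + 245021036761302*t^2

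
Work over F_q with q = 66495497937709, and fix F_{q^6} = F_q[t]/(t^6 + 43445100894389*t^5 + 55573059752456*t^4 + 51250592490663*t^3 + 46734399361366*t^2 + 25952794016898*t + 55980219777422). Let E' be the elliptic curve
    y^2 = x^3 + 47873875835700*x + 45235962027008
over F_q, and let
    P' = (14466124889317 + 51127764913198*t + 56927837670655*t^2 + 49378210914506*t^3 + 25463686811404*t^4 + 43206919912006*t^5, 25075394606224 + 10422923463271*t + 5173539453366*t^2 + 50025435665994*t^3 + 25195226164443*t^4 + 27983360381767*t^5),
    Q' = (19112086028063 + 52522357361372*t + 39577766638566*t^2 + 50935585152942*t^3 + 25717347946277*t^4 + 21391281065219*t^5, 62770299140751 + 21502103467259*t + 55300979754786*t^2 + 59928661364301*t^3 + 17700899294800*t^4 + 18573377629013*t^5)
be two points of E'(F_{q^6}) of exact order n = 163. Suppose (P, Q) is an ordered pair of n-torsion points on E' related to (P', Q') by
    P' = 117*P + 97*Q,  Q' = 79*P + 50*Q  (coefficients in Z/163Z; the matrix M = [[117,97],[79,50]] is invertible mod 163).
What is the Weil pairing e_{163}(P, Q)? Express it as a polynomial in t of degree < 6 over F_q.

19902110113967 + 3947685306535*t + 34057581676458*t^2 + 4428807965969*t^3 + 20193887209349*t^4 + 60801138472993*t^5

Alternating bilinearity on E[163] (values in mu_{163} in F_{66495497937709^6}) gives e(P',Q') = e(P,Q)^det(M).
Inverting 143 mod 163: 57. Thus e_{163}(P,Q) = e(P',Q')^{57}.
n = 163 = (10100011)_2 (8 bits, wt 4); accumulate f_{163,P'}(Q'+S)/f_{163,P'}(S) along the 7-step ladder.
Miller gives e_{163}(P',Q') = 42865544837554 + 62379483556294*t + 23012134126773*t^2 + 31494428449624*t^3 + 37495178347220*t^4 + 37543047078934*t^5 in F_{66495497937709^6}.
Thus e_{163}(P,Q) = 19902110113967 + 3947685306535*t + 34057581676458*t^2 + 4428807965969*t^3 + 20193887209349*t^4 + 60801138472993*t^5.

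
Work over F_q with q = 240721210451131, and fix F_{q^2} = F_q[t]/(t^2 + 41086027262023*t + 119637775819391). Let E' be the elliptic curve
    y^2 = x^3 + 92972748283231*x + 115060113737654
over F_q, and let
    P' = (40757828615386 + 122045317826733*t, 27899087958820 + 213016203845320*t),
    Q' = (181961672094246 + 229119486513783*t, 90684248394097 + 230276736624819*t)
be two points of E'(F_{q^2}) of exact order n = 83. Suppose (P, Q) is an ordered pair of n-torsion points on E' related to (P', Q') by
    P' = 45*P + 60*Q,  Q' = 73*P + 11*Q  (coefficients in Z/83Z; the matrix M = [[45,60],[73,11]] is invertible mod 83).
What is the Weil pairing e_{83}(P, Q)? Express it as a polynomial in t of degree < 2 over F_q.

62987659376988 + 118185954612476*t

Since e_{83}(P,P)=e_{83}(Q,Q)=1 and e_{83}(Q,P)=e_{83}(P,Q)^{-1}, expanding e_{83}(45*P + 60*Q,73*P + 11*Q) leaves e(P,Q)^det(M).
det M = 45*11 - 60*73 = -3885 = 16 (mod 83); 16^{-1} = 26 (mod 83).
Double-and-add over 1010011: 7-1 doublings, 4-1 additions; each step l_{T,T}/v_{2T} or l_{T,P'}/v at Q'+S for random S.
Miller gives e_{83}(P',Q') = 34209909824278 + 201322960856615*t in F_{240721210451131^2}.
e_{83}(P,Q) = (34209909824278 + 201322960856615*t)^{26} = 62987659376988 + 118185954612476*t.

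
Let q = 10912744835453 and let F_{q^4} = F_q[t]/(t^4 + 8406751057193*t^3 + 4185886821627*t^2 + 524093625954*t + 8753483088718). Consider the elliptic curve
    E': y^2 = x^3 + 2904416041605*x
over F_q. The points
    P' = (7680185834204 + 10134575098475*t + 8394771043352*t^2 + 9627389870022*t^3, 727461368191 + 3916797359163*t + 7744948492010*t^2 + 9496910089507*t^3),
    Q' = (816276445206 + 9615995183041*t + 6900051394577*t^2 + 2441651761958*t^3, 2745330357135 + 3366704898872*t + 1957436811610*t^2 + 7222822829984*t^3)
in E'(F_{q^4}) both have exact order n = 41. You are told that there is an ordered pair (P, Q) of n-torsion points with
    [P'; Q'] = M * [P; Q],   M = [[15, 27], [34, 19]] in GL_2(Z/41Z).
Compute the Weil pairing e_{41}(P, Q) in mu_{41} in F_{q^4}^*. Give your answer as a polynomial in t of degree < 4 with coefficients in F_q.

e_{41}(aP+bQ,cP+dQ) = e_{41}(P,Q)^(ad-bc); with (a,b,c,d)=(15,27,34,19) this gives the det-41 law.
15*19 - 27*34 = -633; reduced mod 41: det = 23, inverse 25.
Build f_{41,P'} and f_{41,Q'} via the 6-bit ladder of 41=101001_2; evaluate at shifted divisors; quotient in F_{10912744835453^4}.
Miller gives e_{41}(P',Q') = 380099856186 + 10596162348304*t + 826802270596*t^2 + 2259863198083*t^3 in F_{10912744835453^4}.
Thus e_{41}(P,Q) = 340087601680 + 6090406819915*t + 7433102734255*t^2 + 10228108957433*t^3.

340087601680 + 6090406819915*t + 7433102734255*t^2 + 10228108957433*t^3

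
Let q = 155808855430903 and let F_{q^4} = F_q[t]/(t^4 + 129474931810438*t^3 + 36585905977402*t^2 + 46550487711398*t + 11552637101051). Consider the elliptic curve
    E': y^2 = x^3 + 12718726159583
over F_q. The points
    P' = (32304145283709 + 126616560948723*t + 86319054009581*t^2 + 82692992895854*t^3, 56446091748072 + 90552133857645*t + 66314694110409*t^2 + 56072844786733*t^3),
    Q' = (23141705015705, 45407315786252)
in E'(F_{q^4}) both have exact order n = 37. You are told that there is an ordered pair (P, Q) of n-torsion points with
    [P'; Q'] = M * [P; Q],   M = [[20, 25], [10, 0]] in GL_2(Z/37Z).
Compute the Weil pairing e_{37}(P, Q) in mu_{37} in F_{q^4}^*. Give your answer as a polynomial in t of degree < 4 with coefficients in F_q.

e_{37} is bilinear + alternating on E[37], so e_{37}(20*P + 25*Q, 10*P) = e_{37}(P,Q)^(20*0-25*10).
det M = 20*0 - 25*10 = -250 = 9 (mod 37); 9^{-1} = 33 (mod 37).
6-bit Miller (100101) on E'/F_{155808855430903} with a'=0, b'=12718726159583: accumulate tangent/chord ratios at Q'+S and P'+S'.
The quotient is 154125389738366 + 148849374315295*t + 28699954818922*t^2 + 130486513092820*t^3.
Finally e_{37}(P,Q) = 825872613161 + 130058265692061*t + 123206267559217*t^2 + 21060028305053*t^3.

825872613161 + 130058265692061*t + 123206267559217*t^2 + 21060028305053*t^3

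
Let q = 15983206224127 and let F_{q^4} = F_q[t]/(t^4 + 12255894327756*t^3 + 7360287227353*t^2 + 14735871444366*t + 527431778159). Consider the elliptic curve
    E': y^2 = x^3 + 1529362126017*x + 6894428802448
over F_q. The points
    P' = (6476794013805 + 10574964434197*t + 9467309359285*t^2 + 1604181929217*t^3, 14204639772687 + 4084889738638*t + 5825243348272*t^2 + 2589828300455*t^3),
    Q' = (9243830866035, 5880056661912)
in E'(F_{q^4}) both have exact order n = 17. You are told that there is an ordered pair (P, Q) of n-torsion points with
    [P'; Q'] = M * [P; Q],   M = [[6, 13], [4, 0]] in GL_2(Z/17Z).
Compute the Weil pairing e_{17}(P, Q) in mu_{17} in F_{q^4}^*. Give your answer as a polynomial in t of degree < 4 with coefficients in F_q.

Since e_{17}(P,P)=e_{17}(Q,Q)=1 and e_{17}(Q,P)=e_{17}(P,Q)^{-1}, expanding e_{17}(6*P + 13*Q,4*P) leaves e(P,Q)^det(M).
6*0 - 13*4 = -52; reduced mod 17: det = 16, inverse 16.
5-bit Miller (10001) on E'/F_{15983206224127} with a'=1529362126017, b'=6894428802448: accumulate tangent/chord ratios at Q'+S and P'+S'.
The quotient is 5215831022193 + 8713661235831*t + 4365299008427*t^2 + 9303407251039*t^3.
Raise to 16: e(P,Q) = 14676177124004 + 3597580350752*t + 8249349425596*t^2 + 3267845040510*t^3 in mu_{17}.

14676177124004 + 3597580350752*t + 8249349425596*t^2 + 3267845040510*t^3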